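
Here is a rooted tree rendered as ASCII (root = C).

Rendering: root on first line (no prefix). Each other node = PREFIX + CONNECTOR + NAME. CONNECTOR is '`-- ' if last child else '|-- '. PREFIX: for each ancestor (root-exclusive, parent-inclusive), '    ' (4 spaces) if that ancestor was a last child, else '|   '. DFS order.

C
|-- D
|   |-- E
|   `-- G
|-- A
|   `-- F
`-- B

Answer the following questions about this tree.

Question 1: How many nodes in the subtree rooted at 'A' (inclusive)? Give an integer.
Subtree rooted at A contains: A, F
Count = 2

Answer: 2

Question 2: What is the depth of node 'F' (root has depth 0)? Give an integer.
Answer: 2

Derivation:
Path from root to F: C -> A -> F
Depth = number of edges = 2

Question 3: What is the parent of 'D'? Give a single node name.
Scan adjacency: D appears as child of C

Answer: C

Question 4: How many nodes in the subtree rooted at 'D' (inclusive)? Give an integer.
Answer: 3

Derivation:
Subtree rooted at D contains: D, E, G
Count = 3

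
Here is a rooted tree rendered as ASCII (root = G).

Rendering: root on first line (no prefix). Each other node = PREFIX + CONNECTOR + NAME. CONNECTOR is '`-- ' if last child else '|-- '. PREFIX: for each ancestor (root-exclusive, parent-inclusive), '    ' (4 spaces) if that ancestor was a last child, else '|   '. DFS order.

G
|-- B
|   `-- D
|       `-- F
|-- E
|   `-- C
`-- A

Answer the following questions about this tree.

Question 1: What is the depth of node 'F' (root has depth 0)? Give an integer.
Path from root to F: G -> B -> D -> F
Depth = number of edges = 3

Answer: 3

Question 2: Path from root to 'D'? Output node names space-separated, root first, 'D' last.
Answer: G B D

Derivation:
Walk down from root: G -> B -> D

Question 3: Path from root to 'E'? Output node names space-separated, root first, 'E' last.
Answer: G E

Derivation:
Walk down from root: G -> E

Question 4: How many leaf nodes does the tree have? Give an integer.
Leaves (nodes with no children): A, C, F

Answer: 3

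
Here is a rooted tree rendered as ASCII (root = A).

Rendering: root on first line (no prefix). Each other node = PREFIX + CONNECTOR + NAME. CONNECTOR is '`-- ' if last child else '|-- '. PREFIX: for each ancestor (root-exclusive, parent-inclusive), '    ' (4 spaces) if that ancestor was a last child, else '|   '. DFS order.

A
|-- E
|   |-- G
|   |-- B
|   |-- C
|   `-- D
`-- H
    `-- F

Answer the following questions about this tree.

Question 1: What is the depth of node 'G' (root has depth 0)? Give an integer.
Path from root to G: A -> E -> G
Depth = number of edges = 2

Answer: 2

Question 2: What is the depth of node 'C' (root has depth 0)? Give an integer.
Path from root to C: A -> E -> C
Depth = number of edges = 2

Answer: 2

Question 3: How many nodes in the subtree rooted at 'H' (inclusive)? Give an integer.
Answer: 2

Derivation:
Subtree rooted at H contains: F, H
Count = 2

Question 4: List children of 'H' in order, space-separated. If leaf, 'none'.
Node H's children (from adjacency): F

Answer: F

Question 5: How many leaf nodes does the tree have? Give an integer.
Leaves (nodes with no children): B, C, D, F, G

Answer: 5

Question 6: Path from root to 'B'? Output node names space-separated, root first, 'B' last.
Answer: A E B

Derivation:
Walk down from root: A -> E -> B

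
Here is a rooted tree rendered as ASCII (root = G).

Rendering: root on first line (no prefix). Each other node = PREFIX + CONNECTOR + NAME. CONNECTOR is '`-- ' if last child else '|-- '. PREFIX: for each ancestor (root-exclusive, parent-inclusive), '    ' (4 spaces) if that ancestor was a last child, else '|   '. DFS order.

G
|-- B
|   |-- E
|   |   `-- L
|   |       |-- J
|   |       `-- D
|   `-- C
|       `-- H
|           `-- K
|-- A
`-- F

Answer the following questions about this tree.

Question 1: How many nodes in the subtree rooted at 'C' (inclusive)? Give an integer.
Answer: 3

Derivation:
Subtree rooted at C contains: C, H, K
Count = 3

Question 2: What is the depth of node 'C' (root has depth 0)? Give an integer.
Answer: 2

Derivation:
Path from root to C: G -> B -> C
Depth = number of edges = 2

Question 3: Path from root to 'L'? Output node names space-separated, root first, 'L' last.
Walk down from root: G -> B -> E -> L

Answer: G B E L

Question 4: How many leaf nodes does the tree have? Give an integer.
Answer: 5

Derivation:
Leaves (nodes with no children): A, D, F, J, K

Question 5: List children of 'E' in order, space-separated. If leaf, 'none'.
Answer: L

Derivation:
Node E's children (from adjacency): L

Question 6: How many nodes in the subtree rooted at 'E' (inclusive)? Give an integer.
Answer: 4

Derivation:
Subtree rooted at E contains: D, E, J, L
Count = 4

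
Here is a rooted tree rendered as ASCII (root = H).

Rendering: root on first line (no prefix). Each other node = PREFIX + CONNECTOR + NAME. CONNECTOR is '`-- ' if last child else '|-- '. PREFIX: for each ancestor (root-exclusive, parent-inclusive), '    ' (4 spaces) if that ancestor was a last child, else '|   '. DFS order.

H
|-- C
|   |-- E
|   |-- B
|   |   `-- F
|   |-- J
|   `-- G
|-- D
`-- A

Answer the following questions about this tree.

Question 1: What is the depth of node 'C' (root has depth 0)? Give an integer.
Answer: 1

Derivation:
Path from root to C: H -> C
Depth = number of edges = 1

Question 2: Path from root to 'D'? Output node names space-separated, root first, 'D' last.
Walk down from root: H -> D

Answer: H D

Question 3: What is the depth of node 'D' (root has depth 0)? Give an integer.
Path from root to D: H -> D
Depth = number of edges = 1

Answer: 1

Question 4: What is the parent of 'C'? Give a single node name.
Answer: H

Derivation:
Scan adjacency: C appears as child of H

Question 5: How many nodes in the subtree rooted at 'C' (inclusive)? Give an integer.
Answer: 6

Derivation:
Subtree rooted at C contains: B, C, E, F, G, J
Count = 6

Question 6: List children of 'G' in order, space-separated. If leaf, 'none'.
Node G's children (from adjacency): (leaf)

Answer: none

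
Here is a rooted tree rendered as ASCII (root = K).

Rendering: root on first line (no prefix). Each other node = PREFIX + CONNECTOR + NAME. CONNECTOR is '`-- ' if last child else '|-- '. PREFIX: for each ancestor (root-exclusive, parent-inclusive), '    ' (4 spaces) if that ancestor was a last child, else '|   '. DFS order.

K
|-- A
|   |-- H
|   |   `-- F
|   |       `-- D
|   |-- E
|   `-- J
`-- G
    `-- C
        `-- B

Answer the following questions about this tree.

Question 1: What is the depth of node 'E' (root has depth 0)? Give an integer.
Path from root to E: K -> A -> E
Depth = number of edges = 2

Answer: 2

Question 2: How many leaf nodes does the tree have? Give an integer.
Answer: 4

Derivation:
Leaves (nodes with no children): B, D, E, J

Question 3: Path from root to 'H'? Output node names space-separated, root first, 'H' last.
Answer: K A H

Derivation:
Walk down from root: K -> A -> H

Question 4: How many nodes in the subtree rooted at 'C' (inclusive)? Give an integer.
Subtree rooted at C contains: B, C
Count = 2

Answer: 2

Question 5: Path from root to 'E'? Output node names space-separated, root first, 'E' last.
Walk down from root: K -> A -> E

Answer: K A E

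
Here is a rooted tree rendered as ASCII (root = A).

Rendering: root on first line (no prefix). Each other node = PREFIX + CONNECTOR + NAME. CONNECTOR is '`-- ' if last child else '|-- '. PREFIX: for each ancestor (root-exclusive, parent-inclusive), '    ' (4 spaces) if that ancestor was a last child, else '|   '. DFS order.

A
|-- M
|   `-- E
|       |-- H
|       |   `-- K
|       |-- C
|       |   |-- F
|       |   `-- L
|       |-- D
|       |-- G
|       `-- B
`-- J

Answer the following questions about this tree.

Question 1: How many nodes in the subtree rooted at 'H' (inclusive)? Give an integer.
Subtree rooted at H contains: H, K
Count = 2

Answer: 2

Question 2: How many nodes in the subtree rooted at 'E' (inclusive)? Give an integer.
Subtree rooted at E contains: B, C, D, E, F, G, H, K, L
Count = 9

Answer: 9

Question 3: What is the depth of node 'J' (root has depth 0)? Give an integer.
Path from root to J: A -> J
Depth = number of edges = 1

Answer: 1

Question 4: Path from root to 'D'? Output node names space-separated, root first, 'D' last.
Walk down from root: A -> M -> E -> D

Answer: A M E D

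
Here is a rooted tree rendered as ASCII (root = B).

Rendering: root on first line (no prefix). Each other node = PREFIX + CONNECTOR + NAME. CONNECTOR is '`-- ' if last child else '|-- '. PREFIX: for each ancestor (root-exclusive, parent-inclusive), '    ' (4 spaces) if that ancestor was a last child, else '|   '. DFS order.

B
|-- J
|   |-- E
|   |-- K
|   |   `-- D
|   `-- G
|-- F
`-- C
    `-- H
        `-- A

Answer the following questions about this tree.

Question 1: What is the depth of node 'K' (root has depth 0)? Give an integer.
Path from root to K: B -> J -> K
Depth = number of edges = 2

Answer: 2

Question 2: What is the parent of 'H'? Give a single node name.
Answer: C

Derivation:
Scan adjacency: H appears as child of C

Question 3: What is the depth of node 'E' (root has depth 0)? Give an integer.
Path from root to E: B -> J -> E
Depth = number of edges = 2

Answer: 2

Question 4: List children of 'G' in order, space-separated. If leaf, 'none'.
Node G's children (from adjacency): (leaf)

Answer: none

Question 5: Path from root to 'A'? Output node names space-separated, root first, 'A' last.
Walk down from root: B -> C -> H -> A

Answer: B C H A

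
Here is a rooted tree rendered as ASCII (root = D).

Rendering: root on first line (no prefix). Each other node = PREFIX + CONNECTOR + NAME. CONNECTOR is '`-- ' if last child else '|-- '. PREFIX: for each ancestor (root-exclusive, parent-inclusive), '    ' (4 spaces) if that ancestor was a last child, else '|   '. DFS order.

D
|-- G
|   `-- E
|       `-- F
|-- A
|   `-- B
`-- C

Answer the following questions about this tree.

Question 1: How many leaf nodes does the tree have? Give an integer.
Leaves (nodes with no children): B, C, F

Answer: 3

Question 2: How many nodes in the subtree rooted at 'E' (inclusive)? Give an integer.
Subtree rooted at E contains: E, F
Count = 2

Answer: 2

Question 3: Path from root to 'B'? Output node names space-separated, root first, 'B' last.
Answer: D A B

Derivation:
Walk down from root: D -> A -> B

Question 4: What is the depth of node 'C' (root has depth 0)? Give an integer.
Answer: 1

Derivation:
Path from root to C: D -> C
Depth = number of edges = 1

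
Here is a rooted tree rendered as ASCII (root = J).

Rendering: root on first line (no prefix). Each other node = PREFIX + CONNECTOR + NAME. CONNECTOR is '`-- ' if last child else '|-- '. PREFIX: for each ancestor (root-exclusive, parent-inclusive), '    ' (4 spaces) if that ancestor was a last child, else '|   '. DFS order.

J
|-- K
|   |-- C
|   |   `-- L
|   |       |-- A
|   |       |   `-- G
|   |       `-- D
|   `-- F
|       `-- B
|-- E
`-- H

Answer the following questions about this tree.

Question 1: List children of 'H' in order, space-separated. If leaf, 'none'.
Answer: none

Derivation:
Node H's children (from adjacency): (leaf)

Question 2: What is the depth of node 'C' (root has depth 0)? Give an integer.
Path from root to C: J -> K -> C
Depth = number of edges = 2

Answer: 2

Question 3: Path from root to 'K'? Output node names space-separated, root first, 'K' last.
Answer: J K

Derivation:
Walk down from root: J -> K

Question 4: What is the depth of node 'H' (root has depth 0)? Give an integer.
Answer: 1

Derivation:
Path from root to H: J -> H
Depth = number of edges = 1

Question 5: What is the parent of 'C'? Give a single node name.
Answer: K

Derivation:
Scan adjacency: C appears as child of K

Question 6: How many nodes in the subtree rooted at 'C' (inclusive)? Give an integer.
Answer: 5

Derivation:
Subtree rooted at C contains: A, C, D, G, L
Count = 5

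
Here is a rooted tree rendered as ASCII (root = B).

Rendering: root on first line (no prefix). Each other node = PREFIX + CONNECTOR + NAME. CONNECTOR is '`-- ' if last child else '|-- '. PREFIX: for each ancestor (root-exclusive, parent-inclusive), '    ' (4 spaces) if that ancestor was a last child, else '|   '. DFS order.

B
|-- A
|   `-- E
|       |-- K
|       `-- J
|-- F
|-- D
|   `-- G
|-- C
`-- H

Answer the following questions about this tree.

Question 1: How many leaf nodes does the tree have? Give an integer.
Answer: 6

Derivation:
Leaves (nodes with no children): C, F, G, H, J, K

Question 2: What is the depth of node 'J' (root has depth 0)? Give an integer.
Path from root to J: B -> A -> E -> J
Depth = number of edges = 3

Answer: 3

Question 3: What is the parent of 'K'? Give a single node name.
Answer: E

Derivation:
Scan adjacency: K appears as child of E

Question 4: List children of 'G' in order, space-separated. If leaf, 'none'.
Answer: none

Derivation:
Node G's children (from adjacency): (leaf)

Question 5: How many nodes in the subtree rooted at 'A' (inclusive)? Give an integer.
Answer: 4

Derivation:
Subtree rooted at A contains: A, E, J, K
Count = 4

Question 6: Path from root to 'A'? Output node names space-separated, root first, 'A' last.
Walk down from root: B -> A

Answer: B A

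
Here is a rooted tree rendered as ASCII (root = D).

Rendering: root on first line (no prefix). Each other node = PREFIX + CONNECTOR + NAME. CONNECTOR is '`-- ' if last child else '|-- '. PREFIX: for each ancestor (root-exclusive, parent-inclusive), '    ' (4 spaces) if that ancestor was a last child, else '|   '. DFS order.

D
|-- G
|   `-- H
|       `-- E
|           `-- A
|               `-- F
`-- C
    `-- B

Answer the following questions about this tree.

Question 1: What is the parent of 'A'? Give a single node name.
Scan adjacency: A appears as child of E

Answer: E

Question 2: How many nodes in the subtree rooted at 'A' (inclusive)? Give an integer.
Answer: 2

Derivation:
Subtree rooted at A contains: A, F
Count = 2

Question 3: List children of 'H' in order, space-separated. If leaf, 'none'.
Node H's children (from adjacency): E

Answer: E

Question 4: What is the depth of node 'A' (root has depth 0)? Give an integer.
Answer: 4

Derivation:
Path from root to A: D -> G -> H -> E -> A
Depth = number of edges = 4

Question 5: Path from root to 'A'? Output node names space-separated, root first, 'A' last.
Answer: D G H E A

Derivation:
Walk down from root: D -> G -> H -> E -> A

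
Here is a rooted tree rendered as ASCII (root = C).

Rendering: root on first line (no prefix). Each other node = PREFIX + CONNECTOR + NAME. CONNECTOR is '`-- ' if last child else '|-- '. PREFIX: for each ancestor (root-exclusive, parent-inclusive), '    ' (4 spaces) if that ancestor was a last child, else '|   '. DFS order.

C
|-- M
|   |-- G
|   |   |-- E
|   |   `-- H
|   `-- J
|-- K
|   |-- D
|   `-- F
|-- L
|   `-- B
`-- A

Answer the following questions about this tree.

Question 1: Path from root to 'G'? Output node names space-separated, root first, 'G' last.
Answer: C M G

Derivation:
Walk down from root: C -> M -> G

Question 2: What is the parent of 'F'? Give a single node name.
Scan adjacency: F appears as child of K

Answer: K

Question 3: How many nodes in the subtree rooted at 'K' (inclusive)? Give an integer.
Subtree rooted at K contains: D, F, K
Count = 3

Answer: 3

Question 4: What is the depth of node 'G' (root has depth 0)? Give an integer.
Path from root to G: C -> M -> G
Depth = number of edges = 2

Answer: 2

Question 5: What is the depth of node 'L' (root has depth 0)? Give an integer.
Path from root to L: C -> L
Depth = number of edges = 1

Answer: 1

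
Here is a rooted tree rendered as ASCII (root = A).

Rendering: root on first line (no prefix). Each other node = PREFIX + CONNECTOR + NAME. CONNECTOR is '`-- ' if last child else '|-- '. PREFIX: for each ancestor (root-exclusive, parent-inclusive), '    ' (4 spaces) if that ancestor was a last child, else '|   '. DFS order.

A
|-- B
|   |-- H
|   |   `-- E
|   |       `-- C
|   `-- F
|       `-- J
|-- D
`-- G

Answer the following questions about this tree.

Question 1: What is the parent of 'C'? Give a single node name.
Answer: E

Derivation:
Scan adjacency: C appears as child of E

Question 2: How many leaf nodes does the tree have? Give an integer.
Answer: 4

Derivation:
Leaves (nodes with no children): C, D, G, J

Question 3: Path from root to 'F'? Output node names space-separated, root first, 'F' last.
Walk down from root: A -> B -> F

Answer: A B F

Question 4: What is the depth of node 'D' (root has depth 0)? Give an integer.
Path from root to D: A -> D
Depth = number of edges = 1

Answer: 1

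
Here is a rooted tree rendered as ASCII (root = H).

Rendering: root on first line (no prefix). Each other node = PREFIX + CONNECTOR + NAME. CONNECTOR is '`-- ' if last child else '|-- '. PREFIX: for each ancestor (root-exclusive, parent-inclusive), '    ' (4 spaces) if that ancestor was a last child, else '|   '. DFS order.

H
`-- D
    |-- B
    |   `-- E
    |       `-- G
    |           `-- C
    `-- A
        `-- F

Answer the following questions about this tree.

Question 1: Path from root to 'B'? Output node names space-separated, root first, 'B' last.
Answer: H D B

Derivation:
Walk down from root: H -> D -> B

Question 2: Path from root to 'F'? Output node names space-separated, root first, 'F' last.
Answer: H D A F

Derivation:
Walk down from root: H -> D -> A -> F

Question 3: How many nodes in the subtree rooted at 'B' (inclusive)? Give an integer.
Subtree rooted at B contains: B, C, E, G
Count = 4

Answer: 4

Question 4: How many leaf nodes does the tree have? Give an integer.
Leaves (nodes with no children): C, F

Answer: 2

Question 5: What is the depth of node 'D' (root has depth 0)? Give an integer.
Answer: 1

Derivation:
Path from root to D: H -> D
Depth = number of edges = 1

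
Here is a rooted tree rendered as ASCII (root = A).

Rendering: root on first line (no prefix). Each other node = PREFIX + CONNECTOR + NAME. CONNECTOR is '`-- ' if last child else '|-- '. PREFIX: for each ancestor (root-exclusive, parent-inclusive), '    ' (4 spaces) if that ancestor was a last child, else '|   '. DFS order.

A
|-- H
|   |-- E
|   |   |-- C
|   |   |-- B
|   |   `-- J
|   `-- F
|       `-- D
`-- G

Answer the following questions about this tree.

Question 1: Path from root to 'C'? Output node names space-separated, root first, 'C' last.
Answer: A H E C

Derivation:
Walk down from root: A -> H -> E -> C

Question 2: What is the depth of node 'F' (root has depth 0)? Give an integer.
Path from root to F: A -> H -> F
Depth = number of edges = 2

Answer: 2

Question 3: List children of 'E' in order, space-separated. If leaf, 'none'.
Node E's children (from adjacency): C, B, J

Answer: C B J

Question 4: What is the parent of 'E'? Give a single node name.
Scan adjacency: E appears as child of H

Answer: H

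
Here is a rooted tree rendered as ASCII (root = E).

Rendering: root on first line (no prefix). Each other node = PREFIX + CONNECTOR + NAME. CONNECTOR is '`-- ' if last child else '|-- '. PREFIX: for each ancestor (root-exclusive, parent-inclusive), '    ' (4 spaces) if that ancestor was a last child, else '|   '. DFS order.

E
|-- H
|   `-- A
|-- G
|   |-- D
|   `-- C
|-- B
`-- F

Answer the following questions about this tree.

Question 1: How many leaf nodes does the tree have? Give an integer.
Answer: 5

Derivation:
Leaves (nodes with no children): A, B, C, D, F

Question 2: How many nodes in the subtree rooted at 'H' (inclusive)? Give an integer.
Answer: 2

Derivation:
Subtree rooted at H contains: A, H
Count = 2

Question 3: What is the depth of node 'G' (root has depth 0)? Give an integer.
Path from root to G: E -> G
Depth = number of edges = 1

Answer: 1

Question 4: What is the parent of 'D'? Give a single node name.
Answer: G

Derivation:
Scan adjacency: D appears as child of G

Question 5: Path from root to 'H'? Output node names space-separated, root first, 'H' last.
Answer: E H

Derivation:
Walk down from root: E -> H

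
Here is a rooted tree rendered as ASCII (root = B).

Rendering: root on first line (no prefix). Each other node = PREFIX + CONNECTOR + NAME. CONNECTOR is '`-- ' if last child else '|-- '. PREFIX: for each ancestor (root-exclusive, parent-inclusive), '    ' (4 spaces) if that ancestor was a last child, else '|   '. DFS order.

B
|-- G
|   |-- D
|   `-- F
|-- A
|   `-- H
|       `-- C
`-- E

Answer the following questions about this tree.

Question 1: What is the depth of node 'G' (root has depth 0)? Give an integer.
Answer: 1

Derivation:
Path from root to G: B -> G
Depth = number of edges = 1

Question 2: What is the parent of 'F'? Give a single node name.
Answer: G

Derivation:
Scan adjacency: F appears as child of G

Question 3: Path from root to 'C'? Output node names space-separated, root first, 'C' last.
Answer: B A H C

Derivation:
Walk down from root: B -> A -> H -> C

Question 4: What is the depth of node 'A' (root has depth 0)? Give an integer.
Answer: 1

Derivation:
Path from root to A: B -> A
Depth = number of edges = 1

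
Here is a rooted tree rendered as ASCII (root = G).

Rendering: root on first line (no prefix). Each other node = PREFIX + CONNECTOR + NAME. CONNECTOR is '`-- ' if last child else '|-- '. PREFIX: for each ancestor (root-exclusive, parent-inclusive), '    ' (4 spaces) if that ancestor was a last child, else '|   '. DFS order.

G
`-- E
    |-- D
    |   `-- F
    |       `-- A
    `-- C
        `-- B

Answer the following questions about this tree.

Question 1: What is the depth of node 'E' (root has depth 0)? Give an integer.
Path from root to E: G -> E
Depth = number of edges = 1

Answer: 1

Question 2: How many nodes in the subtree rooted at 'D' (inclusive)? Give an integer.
Subtree rooted at D contains: A, D, F
Count = 3

Answer: 3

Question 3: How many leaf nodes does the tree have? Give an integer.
Leaves (nodes with no children): A, B

Answer: 2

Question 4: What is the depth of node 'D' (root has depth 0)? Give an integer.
Answer: 2

Derivation:
Path from root to D: G -> E -> D
Depth = number of edges = 2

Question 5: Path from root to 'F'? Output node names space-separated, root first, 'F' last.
Walk down from root: G -> E -> D -> F

Answer: G E D F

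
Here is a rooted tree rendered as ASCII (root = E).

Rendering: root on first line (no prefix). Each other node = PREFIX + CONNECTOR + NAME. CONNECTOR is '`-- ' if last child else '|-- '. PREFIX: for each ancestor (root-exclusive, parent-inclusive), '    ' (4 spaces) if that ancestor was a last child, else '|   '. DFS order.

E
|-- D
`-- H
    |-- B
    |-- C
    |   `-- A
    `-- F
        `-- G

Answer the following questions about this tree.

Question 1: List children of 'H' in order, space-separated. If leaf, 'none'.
Answer: B C F

Derivation:
Node H's children (from adjacency): B, C, F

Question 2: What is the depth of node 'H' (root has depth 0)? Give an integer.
Answer: 1

Derivation:
Path from root to H: E -> H
Depth = number of edges = 1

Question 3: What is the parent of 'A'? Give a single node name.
Answer: C

Derivation:
Scan adjacency: A appears as child of C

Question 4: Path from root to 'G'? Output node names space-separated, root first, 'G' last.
Answer: E H F G

Derivation:
Walk down from root: E -> H -> F -> G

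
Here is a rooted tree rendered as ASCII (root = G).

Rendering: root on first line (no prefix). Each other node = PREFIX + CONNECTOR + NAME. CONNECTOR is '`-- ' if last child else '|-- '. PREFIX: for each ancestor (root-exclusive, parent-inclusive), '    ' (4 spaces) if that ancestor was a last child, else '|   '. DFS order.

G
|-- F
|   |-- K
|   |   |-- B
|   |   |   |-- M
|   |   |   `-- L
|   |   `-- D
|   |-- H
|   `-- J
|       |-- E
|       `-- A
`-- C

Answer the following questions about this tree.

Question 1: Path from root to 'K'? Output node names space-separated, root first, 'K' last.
Walk down from root: G -> F -> K

Answer: G F K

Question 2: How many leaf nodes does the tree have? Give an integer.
Answer: 7

Derivation:
Leaves (nodes with no children): A, C, D, E, H, L, M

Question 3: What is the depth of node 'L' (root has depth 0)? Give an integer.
Answer: 4

Derivation:
Path from root to L: G -> F -> K -> B -> L
Depth = number of edges = 4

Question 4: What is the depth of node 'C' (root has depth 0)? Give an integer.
Path from root to C: G -> C
Depth = number of edges = 1

Answer: 1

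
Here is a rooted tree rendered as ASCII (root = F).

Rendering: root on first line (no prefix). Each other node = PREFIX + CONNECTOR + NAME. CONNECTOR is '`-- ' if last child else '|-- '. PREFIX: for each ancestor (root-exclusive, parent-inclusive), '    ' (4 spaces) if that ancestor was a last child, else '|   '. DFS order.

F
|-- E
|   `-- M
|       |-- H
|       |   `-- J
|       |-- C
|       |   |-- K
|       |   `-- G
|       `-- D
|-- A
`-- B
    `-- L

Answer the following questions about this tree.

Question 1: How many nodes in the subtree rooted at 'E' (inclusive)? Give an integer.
Answer: 8

Derivation:
Subtree rooted at E contains: C, D, E, G, H, J, K, M
Count = 8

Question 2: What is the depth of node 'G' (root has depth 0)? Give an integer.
Answer: 4

Derivation:
Path from root to G: F -> E -> M -> C -> G
Depth = number of edges = 4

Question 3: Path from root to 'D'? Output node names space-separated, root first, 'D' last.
Answer: F E M D

Derivation:
Walk down from root: F -> E -> M -> D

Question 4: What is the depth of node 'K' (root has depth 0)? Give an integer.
Path from root to K: F -> E -> M -> C -> K
Depth = number of edges = 4

Answer: 4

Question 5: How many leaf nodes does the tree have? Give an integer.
Leaves (nodes with no children): A, D, G, J, K, L

Answer: 6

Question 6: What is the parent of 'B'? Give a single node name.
Scan adjacency: B appears as child of F

Answer: F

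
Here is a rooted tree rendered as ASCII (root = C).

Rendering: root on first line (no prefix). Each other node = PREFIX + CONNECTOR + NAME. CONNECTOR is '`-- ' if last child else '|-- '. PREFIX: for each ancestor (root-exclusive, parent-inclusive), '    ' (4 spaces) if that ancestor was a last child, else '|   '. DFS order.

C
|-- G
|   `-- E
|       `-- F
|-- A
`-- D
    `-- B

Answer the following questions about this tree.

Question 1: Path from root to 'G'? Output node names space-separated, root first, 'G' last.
Answer: C G

Derivation:
Walk down from root: C -> G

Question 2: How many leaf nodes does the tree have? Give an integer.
Answer: 3

Derivation:
Leaves (nodes with no children): A, B, F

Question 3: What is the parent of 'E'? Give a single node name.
Scan adjacency: E appears as child of G

Answer: G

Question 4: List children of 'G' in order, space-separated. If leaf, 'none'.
Node G's children (from adjacency): E

Answer: E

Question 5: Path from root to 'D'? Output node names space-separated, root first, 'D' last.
Answer: C D

Derivation:
Walk down from root: C -> D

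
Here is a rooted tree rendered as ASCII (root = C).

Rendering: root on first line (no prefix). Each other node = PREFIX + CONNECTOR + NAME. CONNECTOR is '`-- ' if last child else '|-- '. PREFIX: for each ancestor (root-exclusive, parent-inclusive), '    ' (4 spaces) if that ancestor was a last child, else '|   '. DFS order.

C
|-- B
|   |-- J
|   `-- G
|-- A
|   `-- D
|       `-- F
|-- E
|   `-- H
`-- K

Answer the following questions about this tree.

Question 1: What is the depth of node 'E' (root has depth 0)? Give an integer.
Path from root to E: C -> E
Depth = number of edges = 1

Answer: 1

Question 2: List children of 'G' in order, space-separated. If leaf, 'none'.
Node G's children (from adjacency): (leaf)

Answer: none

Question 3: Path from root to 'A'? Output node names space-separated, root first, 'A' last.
Walk down from root: C -> A

Answer: C A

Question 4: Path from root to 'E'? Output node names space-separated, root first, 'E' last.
Walk down from root: C -> E

Answer: C E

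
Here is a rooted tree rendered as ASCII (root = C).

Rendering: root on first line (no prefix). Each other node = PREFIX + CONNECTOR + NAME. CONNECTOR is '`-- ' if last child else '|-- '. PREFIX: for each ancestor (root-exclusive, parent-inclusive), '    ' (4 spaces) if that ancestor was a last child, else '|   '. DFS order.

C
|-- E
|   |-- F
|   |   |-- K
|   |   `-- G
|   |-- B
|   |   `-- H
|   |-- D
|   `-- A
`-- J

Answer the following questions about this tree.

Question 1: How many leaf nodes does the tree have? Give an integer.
Answer: 6

Derivation:
Leaves (nodes with no children): A, D, G, H, J, K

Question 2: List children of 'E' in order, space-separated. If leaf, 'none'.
Answer: F B D A

Derivation:
Node E's children (from adjacency): F, B, D, A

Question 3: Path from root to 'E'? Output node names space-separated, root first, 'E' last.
Answer: C E

Derivation:
Walk down from root: C -> E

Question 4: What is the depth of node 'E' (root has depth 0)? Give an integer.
Answer: 1

Derivation:
Path from root to E: C -> E
Depth = number of edges = 1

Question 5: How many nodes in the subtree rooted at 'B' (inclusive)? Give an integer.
Answer: 2

Derivation:
Subtree rooted at B contains: B, H
Count = 2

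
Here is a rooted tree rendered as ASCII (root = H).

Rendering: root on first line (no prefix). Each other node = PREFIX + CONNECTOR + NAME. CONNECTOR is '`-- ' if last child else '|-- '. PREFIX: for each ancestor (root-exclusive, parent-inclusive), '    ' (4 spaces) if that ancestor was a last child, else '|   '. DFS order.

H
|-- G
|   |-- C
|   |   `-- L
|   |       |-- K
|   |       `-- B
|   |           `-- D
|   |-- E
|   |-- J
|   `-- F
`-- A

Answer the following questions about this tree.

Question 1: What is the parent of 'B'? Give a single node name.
Answer: L

Derivation:
Scan adjacency: B appears as child of L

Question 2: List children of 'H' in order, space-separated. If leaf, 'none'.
Answer: G A

Derivation:
Node H's children (from adjacency): G, A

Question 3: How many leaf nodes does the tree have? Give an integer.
Answer: 6

Derivation:
Leaves (nodes with no children): A, D, E, F, J, K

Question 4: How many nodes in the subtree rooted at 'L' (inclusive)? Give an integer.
Subtree rooted at L contains: B, D, K, L
Count = 4

Answer: 4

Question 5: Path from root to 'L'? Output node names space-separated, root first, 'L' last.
Answer: H G C L

Derivation:
Walk down from root: H -> G -> C -> L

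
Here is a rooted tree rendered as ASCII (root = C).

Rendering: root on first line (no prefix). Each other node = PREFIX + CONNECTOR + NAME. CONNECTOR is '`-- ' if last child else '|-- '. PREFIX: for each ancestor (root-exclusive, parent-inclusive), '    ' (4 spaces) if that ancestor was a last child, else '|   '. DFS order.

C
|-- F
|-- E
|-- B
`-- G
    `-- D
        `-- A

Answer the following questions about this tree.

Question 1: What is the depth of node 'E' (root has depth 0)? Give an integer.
Answer: 1

Derivation:
Path from root to E: C -> E
Depth = number of edges = 1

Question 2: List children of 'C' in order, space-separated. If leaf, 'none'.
Node C's children (from adjacency): F, E, B, G

Answer: F E B G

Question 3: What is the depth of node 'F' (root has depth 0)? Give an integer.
Path from root to F: C -> F
Depth = number of edges = 1

Answer: 1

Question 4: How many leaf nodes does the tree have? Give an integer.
Leaves (nodes with no children): A, B, E, F

Answer: 4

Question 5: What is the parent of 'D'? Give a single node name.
Scan adjacency: D appears as child of G

Answer: G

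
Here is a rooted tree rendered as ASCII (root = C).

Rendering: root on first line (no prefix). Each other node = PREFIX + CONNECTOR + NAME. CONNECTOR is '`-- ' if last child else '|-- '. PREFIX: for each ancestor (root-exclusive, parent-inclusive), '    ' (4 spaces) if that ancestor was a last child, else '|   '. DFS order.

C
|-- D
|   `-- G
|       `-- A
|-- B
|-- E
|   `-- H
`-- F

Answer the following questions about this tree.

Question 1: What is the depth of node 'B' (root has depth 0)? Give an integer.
Path from root to B: C -> B
Depth = number of edges = 1

Answer: 1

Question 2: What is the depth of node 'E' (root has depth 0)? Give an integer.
Path from root to E: C -> E
Depth = number of edges = 1

Answer: 1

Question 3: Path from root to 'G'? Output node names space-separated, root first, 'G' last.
Answer: C D G

Derivation:
Walk down from root: C -> D -> G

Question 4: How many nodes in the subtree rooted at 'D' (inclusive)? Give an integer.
Answer: 3

Derivation:
Subtree rooted at D contains: A, D, G
Count = 3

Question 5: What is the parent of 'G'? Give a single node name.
Scan adjacency: G appears as child of D

Answer: D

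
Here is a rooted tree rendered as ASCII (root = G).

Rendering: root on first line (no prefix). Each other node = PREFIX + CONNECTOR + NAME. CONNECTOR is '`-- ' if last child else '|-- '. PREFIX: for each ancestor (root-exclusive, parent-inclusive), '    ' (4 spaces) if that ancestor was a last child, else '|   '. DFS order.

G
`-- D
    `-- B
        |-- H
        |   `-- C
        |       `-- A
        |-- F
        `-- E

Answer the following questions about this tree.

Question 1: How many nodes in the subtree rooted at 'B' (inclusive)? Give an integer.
Subtree rooted at B contains: A, B, C, E, F, H
Count = 6

Answer: 6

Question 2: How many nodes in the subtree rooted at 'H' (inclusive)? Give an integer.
Answer: 3

Derivation:
Subtree rooted at H contains: A, C, H
Count = 3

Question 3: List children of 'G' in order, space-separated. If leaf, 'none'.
Answer: D

Derivation:
Node G's children (from adjacency): D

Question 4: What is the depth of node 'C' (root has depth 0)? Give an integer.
Path from root to C: G -> D -> B -> H -> C
Depth = number of edges = 4

Answer: 4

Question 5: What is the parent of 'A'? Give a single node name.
Answer: C

Derivation:
Scan adjacency: A appears as child of C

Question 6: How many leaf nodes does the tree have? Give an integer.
Leaves (nodes with no children): A, E, F

Answer: 3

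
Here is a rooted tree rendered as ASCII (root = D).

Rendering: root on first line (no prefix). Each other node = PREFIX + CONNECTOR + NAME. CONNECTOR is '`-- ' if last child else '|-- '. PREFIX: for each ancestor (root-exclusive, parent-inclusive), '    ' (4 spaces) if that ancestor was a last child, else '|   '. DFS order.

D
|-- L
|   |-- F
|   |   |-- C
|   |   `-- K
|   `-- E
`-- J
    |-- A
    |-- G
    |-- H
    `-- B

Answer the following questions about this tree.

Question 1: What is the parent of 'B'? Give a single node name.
Answer: J

Derivation:
Scan adjacency: B appears as child of J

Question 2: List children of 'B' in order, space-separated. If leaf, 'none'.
Node B's children (from adjacency): (leaf)

Answer: none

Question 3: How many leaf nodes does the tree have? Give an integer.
Answer: 7

Derivation:
Leaves (nodes with no children): A, B, C, E, G, H, K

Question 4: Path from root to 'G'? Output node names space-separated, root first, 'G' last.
Answer: D J G

Derivation:
Walk down from root: D -> J -> G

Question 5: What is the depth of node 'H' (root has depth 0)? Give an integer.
Path from root to H: D -> J -> H
Depth = number of edges = 2

Answer: 2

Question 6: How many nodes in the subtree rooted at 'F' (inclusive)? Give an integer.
Answer: 3

Derivation:
Subtree rooted at F contains: C, F, K
Count = 3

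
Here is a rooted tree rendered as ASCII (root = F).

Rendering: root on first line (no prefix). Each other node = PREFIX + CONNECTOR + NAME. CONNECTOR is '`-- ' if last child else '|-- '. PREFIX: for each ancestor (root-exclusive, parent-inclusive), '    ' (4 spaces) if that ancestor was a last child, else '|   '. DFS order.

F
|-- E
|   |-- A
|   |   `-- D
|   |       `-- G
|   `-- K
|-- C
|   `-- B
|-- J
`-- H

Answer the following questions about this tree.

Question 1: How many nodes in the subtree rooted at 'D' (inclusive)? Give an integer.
Answer: 2

Derivation:
Subtree rooted at D contains: D, G
Count = 2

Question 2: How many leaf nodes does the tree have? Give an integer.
Leaves (nodes with no children): B, G, H, J, K

Answer: 5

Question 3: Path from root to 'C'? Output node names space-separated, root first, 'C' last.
Answer: F C

Derivation:
Walk down from root: F -> C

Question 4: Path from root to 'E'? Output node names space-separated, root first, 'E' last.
Walk down from root: F -> E

Answer: F E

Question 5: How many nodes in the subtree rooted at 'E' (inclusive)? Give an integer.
Subtree rooted at E contains: A, D, E, G, K
Count = 5

Answer: 5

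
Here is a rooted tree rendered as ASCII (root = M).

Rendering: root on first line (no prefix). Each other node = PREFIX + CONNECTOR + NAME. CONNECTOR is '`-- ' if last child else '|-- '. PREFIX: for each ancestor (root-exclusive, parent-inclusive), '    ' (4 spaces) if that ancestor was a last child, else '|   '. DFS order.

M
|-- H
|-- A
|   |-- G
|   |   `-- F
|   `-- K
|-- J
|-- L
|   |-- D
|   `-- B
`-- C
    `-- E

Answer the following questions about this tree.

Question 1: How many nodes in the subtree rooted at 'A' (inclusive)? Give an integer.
Subtree rooted at A contains: A, F, G, K
Count = 4

Answer: 4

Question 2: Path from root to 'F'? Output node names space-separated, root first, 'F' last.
Walk down from root: M -> A -> G -> F

Answer: M A G F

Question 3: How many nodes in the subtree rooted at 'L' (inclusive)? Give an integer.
Subtree rooted at L contains: B, D, L
Count = 3

Answer: 3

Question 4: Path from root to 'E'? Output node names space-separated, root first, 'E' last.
Walk down from root: M -> C -> E

Answer: M C E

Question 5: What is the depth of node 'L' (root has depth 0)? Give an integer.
Answer: 1

Derivation:
Path from root to L: M -> L
Depth = number of edges = 1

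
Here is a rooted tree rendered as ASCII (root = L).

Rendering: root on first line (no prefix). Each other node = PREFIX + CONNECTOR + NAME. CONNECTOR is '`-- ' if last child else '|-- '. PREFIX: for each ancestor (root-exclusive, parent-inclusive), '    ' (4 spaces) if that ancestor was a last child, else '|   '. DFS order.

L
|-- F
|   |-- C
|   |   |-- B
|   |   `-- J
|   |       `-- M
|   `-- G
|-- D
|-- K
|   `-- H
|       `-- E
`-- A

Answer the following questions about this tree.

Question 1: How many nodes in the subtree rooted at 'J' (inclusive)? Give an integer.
Answer: 2

Derivation:
Subtree rooted at J contains: J, M
Count = 2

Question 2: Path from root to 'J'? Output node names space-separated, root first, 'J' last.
Answer: L F C J

Derivation:
Walk down from root: L -> F -> C -> J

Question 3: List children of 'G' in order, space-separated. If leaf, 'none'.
Node G's children (from adjacency): (leaf)

Answer: none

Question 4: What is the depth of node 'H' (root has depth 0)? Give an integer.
Path from root to H: L -> K -> H
Depth = number of edges = 2

Answer: 2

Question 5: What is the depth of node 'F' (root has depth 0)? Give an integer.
Path from root to F: L -> F
Depth = number of edges = 1

Answer: 1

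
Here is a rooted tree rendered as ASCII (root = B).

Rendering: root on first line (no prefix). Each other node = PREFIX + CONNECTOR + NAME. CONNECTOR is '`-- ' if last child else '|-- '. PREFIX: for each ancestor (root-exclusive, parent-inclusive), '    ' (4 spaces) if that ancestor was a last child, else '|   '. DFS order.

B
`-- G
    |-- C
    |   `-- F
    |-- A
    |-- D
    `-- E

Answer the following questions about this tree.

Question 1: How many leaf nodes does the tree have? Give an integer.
Leaves (nodes with no children): A, D, E, F

Answer: 4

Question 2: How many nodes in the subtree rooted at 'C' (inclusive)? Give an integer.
Subtree rooted at C contains: C, F
Count = 2

Answer: 2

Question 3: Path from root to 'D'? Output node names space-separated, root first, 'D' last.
Walk down from root: B -> G -> D

Answer: B G D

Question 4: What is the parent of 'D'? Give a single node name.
Scan adjacency: D appears as child of G

Answer: G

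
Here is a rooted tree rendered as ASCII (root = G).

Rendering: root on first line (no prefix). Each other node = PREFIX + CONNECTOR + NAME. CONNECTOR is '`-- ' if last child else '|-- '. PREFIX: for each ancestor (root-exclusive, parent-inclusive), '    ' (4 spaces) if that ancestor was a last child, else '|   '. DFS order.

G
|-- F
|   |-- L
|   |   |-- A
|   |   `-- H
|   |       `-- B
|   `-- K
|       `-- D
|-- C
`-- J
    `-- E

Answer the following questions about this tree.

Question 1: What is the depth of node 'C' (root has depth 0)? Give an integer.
Path from root to C: G -> C
Depth = number of edges = 1

Answer: 1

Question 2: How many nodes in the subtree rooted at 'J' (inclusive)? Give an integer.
Subtree rooted at J contains: E, J
Count = 2

Answer: 2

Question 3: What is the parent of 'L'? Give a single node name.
Answer: F

Derivation:
Scan adjacency: L appears as child of F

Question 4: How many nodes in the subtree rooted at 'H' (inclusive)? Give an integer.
Answer: 2

Derivation:
Subtree rooted at H contains: B, H
Count = 2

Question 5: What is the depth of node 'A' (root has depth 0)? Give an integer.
Answer: 3

Derivation:
Path from root to A: G -> F -> L -> A
Depth = number of edges = 3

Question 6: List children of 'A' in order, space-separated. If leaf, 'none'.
Answer: none

Derivation:
Node A's children (from adjacency): (leaf)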